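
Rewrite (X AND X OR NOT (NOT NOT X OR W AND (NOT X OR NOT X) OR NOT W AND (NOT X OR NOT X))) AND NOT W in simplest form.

X AND NOT W

(X AND X OR NOT (NOT NOT X OR W AND (NOT X OR NOT X) OR NOT W AND (NOT X OR NOT X))) AND NOT W
= (X AND X OR NOT (NOT NOT X OR NOT X OR NOT X)) AND NOT W   (distribution)
= (X AND X OR NOT (NOT NOT X OR NOT X)) AND NOT W   (idempotence)
= (X AND X OR NOT X AND X) AND NOT W   (De Morgan)
= X AND NOT W   (distribution)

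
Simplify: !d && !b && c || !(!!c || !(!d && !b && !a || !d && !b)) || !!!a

!d && !b && c || !(!!c || !(!d && !b && !a || !d && !b)) || !!!a
= !d && !b && c || !c && (!d && !b && !a || !d && !b) || !!!a   — De Morgan
= !d && !b && c || !c && (!d && !b && !a || !d && !b) || !a   — double negation
= !d && !b && c || !c && !d && !b || !a   — absorption
= !d && !b || !a   — distribution

!d && !b || !a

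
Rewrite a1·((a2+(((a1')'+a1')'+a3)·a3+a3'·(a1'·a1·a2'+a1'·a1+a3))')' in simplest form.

a1·((a2+(((a1')'+a1')'+a3)·a3+a3'·(a1'·a1·a2'+a1'·a1+a3))')'
= a1·((a2+(((a1')'+a1')'+a3)·a3+a3'·(a1'·a1+a3))')'   (absorption)
= a1·((a2+(a1'·a1+a3)·a3+a3'·(a1'·a1+a3))')'   (De Morgan)
= a1·((a2+a1'·a1+a3)')'   (distribution)
= a1·((a2+a3)')'   (complement / identity)
= a1·(a2+a3)   (double negation)

a1·(a2+a3)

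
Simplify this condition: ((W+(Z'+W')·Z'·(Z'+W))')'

W+Z'

((W+(Z'+W')·Z'·(Z'+W))')'
= ((W+(Z'+W')·Z')')'
= ((W+Z')')'
= W+Z'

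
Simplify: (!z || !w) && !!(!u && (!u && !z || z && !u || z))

(!z || !w) && !!(!u && (!u && !z || z && !u || z))
= (!z || !w) && !!(!u && (!u || z))   — distribution
= (!z || !w) && !!!u   — absorption
= (!z || !w) && !u   — double negation

(!z || !w) && !u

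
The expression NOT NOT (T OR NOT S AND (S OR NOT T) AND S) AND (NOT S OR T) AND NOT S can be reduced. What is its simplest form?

T AND NOT S

NOT NOT (T OR NOT S AND (S OR NOT T) AND S) AND (NOT S OR T) AND NOT S
= NOT NOT (T OR NOT S AND (S OR NOT T) AND S) AND NOT S   — absorption
= NOT NOT (T OR NOT S AND S) AND NOT S   — absorption
= NOT NOT T AND NOT S   — complement / identity
= T AND NOT S   — double negation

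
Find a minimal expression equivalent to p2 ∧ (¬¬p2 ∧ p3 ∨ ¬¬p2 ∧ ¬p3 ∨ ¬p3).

p2

p2 ∧ (¬¬p2 ∧ p3 ∨ ¬¬p2 ∧ ¬p3 ∨ ¬p3)
= p2 ∧ (¬¬p2 ∨ ¬p3)
= p2 ∧ (p2 ∨ ¬p3)
= p2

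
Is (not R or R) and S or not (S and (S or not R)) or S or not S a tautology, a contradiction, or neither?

tautology

(not R or R) and S or not (S and (S or not R)) or S or not S
= S or not (S and (S or not R)) or S or not S   — complement / identity
= S or not S or S or not S   — absorption
= S or not S   — idempotence
= True   — complement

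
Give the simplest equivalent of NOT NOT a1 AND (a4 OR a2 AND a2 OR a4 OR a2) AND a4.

NOT NOT a1 AND (a4 OR a2 AND a2 OR a4 OR a2) AND a4
= NOT NOT a1 AND (a4 OR a2 OR a4 OR a2) AND a4
= NOT NOT a1 AND (a4 OR a2) AND a4
= NOT NOT a1 AND a4
= a1 AND a4

a1 AND a4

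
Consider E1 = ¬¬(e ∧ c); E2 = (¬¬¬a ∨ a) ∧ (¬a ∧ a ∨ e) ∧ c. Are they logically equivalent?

Yes

E1: ¬¬(e ∧ c)
    = e ∧ c   [double negation]
E2: (¬¬¬a ∨ a) ∧ (¬a ∧ a ∨ e) ∧ c
    = (¬¬¬a ∨ a) ∧ e ∧ c   [complement / identity]
    = (¬a ∨ a) ∧ e ∧ c   [double negation]
    = e ∧ c   [complement / identity]
Both reduce to e ∧ c, so they are equivalent.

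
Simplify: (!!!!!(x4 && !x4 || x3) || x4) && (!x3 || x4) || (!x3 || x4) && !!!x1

(!!!!!(x4 && !x4 || x3) || x4) && (!x3 || x4) || (!x3 || x4) && !!!x1
= (!!!!!(x4 && !x4 || x3) || x4 || !!!x1) && (!x3 || x4)
= (!!!(x4 && !x4 || x3) || x4 || !!!x1) && (!x3 || x4)
= (!!!x3 || x4 || !!!x1) && (!x3 || x4)
= (!!!x3 || x4 || !x1) && (!x3 || x4)
= (!x3 || x4 || !x1) && (!x3 || x4)
= !x3 || x4

!x3 || x4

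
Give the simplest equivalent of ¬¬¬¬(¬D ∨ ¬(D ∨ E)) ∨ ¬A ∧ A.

¬¬¬¬(¬D ∨ ¬(D ∨ E)) ∨ ¬A ∧ A
= ¬¬¬(D ∧ (D ∨ E)) ∨ ¬A ∧ A   (De Morgan)
= ¬(D ∧ (D ∨ E)) ∨ ¬A ∧ A   (double negation)
= ¬(D ∧ (D ∨ E))   (complement / identity)
= ¬D   (absorption)

¬D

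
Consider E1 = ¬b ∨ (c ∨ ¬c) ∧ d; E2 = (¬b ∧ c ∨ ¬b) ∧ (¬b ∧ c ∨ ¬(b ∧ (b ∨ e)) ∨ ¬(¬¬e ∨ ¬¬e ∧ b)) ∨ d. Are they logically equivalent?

E1: ¬b ∨ (c ∨ ¬c) ∧ d
    = ¬b ∨ d   [complement / identity]
E2: (¬b ∧ c ∨ ¬b) ∧ (¬b ∧ c ∨ ¬(b ∧ (b ∨ e)) ∨ ¬(¬¬e ∨ ¬¬e ∧ b)) ∨ d
    = (¬b ∧ c ∨ ¬b) ∧ (¬b ∧ c ∨ ¬(b ∧ (b ∨ e)) ∨ ¬¬¬e) ∨ d   [absorption]
    = (¬b ∧ c ∨ ¬b) ∧ (¬b ∧ c ∨ ¬(b ∧ (b ∨ e)) ∨ ¬e) ∨ d   [double negation]
    = (¬b ∧ c ∨ ¬b) ∧ (¬b ∧ c ∨ ¬b ∨ ¬e) ∨ d   [absorption]
    = ¬b ∧ c ∨ ¬b ∨ d   [absorption]
    = ¬b ∨ d   [absorption]
Both reduce to ¬b ∨ d, so they are equivalent.

Yes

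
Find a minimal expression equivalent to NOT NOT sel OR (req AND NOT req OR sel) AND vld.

sel

NOT NOT sel OR (req AND NOT req OR sel) AND vld
= sel OR (req AND NOT req OR sel) AND vld   (double negation)
= sel OR sel AND vld   (complement / identity)
= sel   (absorption)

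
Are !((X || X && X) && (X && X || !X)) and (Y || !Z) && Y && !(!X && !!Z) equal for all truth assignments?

E1: !((X || X && X) && (X && X || !X))
    = !(X && X || X && !X)   (distribution)
    = !X   (distribution)
E2: (Y || !Z) && Y && !(!X && !!Z)
    = (Y || !Z) && Y && (X || !Z)   (De Morgan)
    = Y && (X || !Z)   (absorption)
These differ: at X=0, Y=1, Z=1, E1 = 1 but E2 = 0.

No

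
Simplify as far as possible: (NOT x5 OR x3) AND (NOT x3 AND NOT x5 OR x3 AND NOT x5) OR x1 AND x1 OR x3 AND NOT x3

NOT x5 OR x1

(NOT x5 OR x3) AND (NOT x3 AND NOT x5 OR x3 AND NOT x5) OR x1 AND x1 OR x3 AND NOT x3
= (NOT x5 OR x3) AND NOT x5 OR x1 AND x1 OR x3 AND NOT x3   — distribution
= (NOT x5 OR x3) AND NOT x5 OR x1 AND x1   — complement / identity
= NOT x5 OR x1 AND x1   — absorption
= NOT x5 OR x1   — idempotence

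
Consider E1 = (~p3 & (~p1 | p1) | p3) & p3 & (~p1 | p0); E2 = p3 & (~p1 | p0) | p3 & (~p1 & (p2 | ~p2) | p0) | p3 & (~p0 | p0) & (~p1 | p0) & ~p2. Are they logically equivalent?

E1: (~p3 & (~p1 | p1) | p3) & p3 & (~p1 | p0)
    = (~p3 | p3) & p3 & (~p1 | p0)   (complement / identity)
    = p3 & (~p1 | p0)   (complement / identity)
E2: p3 & (~p1 | p0) | p3 & (~p1 & (p2 | ~p2) | p0) | p3 & (~p0 | p0) & (~p1 | p0) & ~p2
    = p3 & (~p1 | p0) | p3 & (~p1 | p0) | p3 & (~p0 | p0) & (~p1 | p0) & ~p2   (complement / identity)
    = p3 & (~p1 | p0) | p3 & (~p0 | p0) & (~p1 | p0) & ~p2   (idempotence)
    = p3 & (~p1 | p0) | p3 & (~p1 | p0) & ~p2   (complement / identity)
    = p3 & (~p1 | p0)   (absorption)
Both reduce to p3 & (~p1 | p0), so they are equivalent.

Yes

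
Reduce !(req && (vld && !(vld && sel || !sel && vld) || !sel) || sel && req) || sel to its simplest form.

!req || sel

!(req && (vld && !(vld && sel || !sel && vld) || !sel) || sel && req) || sel
= !(req && (vld && !vld || !sel) || sel && req) || sel   — distribution
= !(req && !sel || sel && req) || sel   — complement / identity
= !req || sel   — distribution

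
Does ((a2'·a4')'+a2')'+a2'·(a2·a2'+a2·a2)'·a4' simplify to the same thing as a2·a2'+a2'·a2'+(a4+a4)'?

E1: ((a2'·a4')'+a2')'+a2'·(a2·a2'+a2·a2)'·a4'
    = a2'·a4'·a2+a2'·(a2·a2'+a2·a2)'·a4'
    = a2'·a4'·a2+a2'·a2'·a4'
    = a2'·a4'
E2: a2·a2'+a2'·a2'+(a4+a4)'
    = a2'+(a4+a4)'
    = a2'+a4'
These differ: at a2=0, a4=1, E1 = 0 but E2 = 1.

No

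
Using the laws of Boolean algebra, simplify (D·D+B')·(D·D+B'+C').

D+B'

(D·D+B')·(D·D+B'+C')
= D·D+B'
= D+B'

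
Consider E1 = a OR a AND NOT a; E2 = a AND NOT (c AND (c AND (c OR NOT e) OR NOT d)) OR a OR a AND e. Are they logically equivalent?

E1: a OR a AND NOT a
    = a   (complement / identity)
E2: a AND NOT (c AND (c AND (c OR NOT e) OR NOT d)) OR a OR a AND e
    = a AND NOT (c AND (c OR NOT d)) OR a OR a AND e   (absorption)
    = a AND NOT c OR a OR a AND e   (absorption)
    = a OR a AND e   (absorption)
    = a   (absorption)
Both reduce to a, so they are equivalent.

Yes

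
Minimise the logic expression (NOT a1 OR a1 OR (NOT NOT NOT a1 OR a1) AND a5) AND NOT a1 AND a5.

(NOT a1 OR a1 OR (NOT NOT NOT a1 OR a1) AND a5) AND NOT a1 AND a5
= (NOT a1 OR a1 OR (NOT a1 OR a1) AND a5) AND NOT a1 AND a5   — double negation
= (NOT a1 OR a1) AND NOT a1 AND a5   — absorption
= NOT a1 AND a5   — complement / identity

NOT a1 AND a5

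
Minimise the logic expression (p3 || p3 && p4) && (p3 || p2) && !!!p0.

(p3 || p3 && p4) && (p3 || p2) && !!!p0
= p3 && (p3 || p2) && !!!p0   (absorption)
= p3 && !!!p0   (absorption)
= p3 && !p0   (double negation)

p3 && !p0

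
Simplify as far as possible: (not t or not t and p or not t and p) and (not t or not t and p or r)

not t

(not t or not t and p or not t and p) and (not t or not t and p or r)
= (not t or not t and p) and (not t or not t and p or r)   [idempotence]
= not t or not t and p   [absorption]
= not t   [absorption]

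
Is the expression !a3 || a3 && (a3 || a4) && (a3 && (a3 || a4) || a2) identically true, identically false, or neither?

identically true

!a3 || a3 && (a3 || a4) && (a3 && (a3 || a4) || a2)
= !a3 || a3 && (a3 || a4)
= !a3 || a3
= true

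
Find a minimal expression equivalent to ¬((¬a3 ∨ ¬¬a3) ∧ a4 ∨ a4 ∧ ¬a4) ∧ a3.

¬a4 ∧ a3

¬((¬a3 ∨ ¬¬a3) ∧ a4 ∨ a4 ∧ ¬a4) ∧ a3
= ¬((¬a3 ∨ a3) ∧ a4 ∨ a4 ∧ ¬a4) ∧ a3   (double negation)
= ¬((¬a3 ∨ a3) ∧ a4) ∧ a3   (complement / identity)
= ¬a4 ∧ a3   (complement / identity)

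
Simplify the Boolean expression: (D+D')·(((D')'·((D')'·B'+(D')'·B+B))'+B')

D'+B'

(D+D')·(((D')'·((D')'·B'+(D')'·B+B))'+B')
= (D+D')·(((D')'·((D')'+B))'+B')   [distribution]
= (D+D')·(((D')')'+B')   [absorption]
= ((D')')'+B'   [complement / identity]
= D'+B'   [double negation]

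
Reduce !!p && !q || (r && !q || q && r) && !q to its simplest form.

!q && (p || r)

!!p && !q || (r && !q || q && r) && !q
= !q && (!!p || r && !q || q && r)   [distribution]
= !q && (p || r && !q || q && r)   [double negation]
= !q && (p || r)   [distribution]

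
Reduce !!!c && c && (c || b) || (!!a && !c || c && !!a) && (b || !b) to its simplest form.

!!!c && c && (c || b) || (!!a && !c || c && !!a) && (b || !b)
= !!!c && c && (c || b) || !!a && !c || c && !!a   [complement / identity]
= !!!c && c && (c || b) || !!a   [distribution]
= !!!c && c || !!a   [absorption]
= !c && c || !!a   [double negation]
= !c && c || a   [double negation]
= a   [complement / identity]

a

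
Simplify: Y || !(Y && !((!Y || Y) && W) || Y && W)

true

Y || !(Y && !((!Y || Y) && W) || Y && W)
= Y || !(Y && !W || Y && W)   (complement / identity)
= Y || !Y   (distribution)
= true   (complement)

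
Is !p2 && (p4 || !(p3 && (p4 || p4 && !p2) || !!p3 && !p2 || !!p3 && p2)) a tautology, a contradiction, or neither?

!p2 && (p4 || !(p3 && (p4 || p4 && !p2) || !!p3 && !p2 || !!p3 && p2))
= !p2 && (p4 || !(p3 && p4 || !!p3 && !p2 || !!p3 && p2))   [absorption]
= !p2 && (p4 || !(p3 && p4 || !!p3))   [distribution]
= !p2 && (p4 || !(p3 && p4 || p3))   [double negation]
= !p2 && (p4 || !p3)   [absorption]
This depends on p2, p3, p4, so it is not a constant.

neither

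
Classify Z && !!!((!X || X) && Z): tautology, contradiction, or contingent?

contradiction

Z && !!!((!X || X) && Z)
= Z && !!!Z   — complement / identity
= Z && !Z   — double negation
= false   — complement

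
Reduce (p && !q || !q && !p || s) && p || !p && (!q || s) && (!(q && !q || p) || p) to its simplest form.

(p && !q || !q && !p || s) && p || !p && (!q || s) && (!(q && !q || p) || p)
= (p && !q || !q && !p || s) && p || !p && (!q || s) && (!p || p)   — complement / identity
= (!q || s) && p || !p && (!q || s) && (!p || p)   — distribution
= (!q || s) && p || !p && (!q || s)   — complement / identity
= !q || s   — distribution

!q || s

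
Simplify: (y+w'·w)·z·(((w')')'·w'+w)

(y+w'·w)·z·(((w')')'·w'+w)
= (y+w'·w)·z·(w'·w'+w)
= y·z·(w'·w'+w)
= y·z·(w'+w)
= y·z

y·z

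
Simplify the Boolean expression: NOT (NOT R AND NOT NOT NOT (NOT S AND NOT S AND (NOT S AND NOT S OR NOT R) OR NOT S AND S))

R OR NOT S

NOT (NOT R AND NOT NOT NOT (NOT S AND NOT S AND (NOT S AND NOT S OR NOT R) OR NOT S AND S))
= NOT (NOT R AND NOT NOT NOT (NOT S AND NOT S OR NOT S AND S))
= NOT (NOT R AND NOT NOT NOT NOT S)
= R OR NOT NOT NOT S
= R OR NOT S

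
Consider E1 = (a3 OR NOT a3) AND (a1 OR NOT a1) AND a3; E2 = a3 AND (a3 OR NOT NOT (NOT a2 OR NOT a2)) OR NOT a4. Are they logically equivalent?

No

E1: (a3 OR NOT a3) AND (a1 OR NOT a1) AND a3
    = (a3 OR NOT a3) AND a3   — complement / identity
    = a3   — complement / identity
E2: a3 AND (a3 OR NOT NOT (NOT a2 OR NOT a2)) OR NOT a4
    = a3 AND (a3 OR NOT (a2 AND a2)) OR NOT a4   — De Morgan
    = a3 AND (a3 OR NOT a2) OR NOT a4   — idempotence
    = a3 OR NOT a4   — absorption
These differ: at a1=0, a2=1, a3=0, a4=0, E1 = 0 but E2 = 1.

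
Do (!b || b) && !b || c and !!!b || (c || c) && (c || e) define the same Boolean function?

Yes

E1: (!b || b) && !b || c
    = !b || c   (complement / identity)
E2: !!!b || (c || c) && (c || e)
    = !b || (c || c) && (c || e)   (double negation)
    = !b || c && (c || e)   (idempotence)
    = !b || c   (absorption)
Both reduce to !b || c, so they are equivalent.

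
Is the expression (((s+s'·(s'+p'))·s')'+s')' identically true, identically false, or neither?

identically false

(((s+s'·(s'+p'))·s')'+s')'
= (((s+s')·s')'+s')'   (absorption)
= (s+s')·s'·s   (De Morgan)
= s'·s   (complement / identity)
= 0   (complement)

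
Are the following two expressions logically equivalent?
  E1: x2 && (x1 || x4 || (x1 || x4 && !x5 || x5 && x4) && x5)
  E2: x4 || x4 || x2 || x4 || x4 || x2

No

E1: x2 && (x1 || x4 || (x1 || x4 && !x5 || x5 && x4) && x5)
    = x2 && (x1 || x4 || (x1 || x4) && x5)
    = x2 && (x1 || x4)
E2: x4 || x4 || x2 || x4 || x4 || x2
    = x4 || x4 || x2
    = x4 || x2
These differ: at x1=0, x2=0, x4=1, x5=0, E1 = 0 but E2 = 1.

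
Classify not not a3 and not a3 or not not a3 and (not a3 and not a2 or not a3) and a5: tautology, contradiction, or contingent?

not not a3 and not a3 or not not a3 and (not a3 and not a2 or not a3) and a5
= not not a3 and not a3 or not not a3 and not a3 and a5   (absorption)
= not not a3 and not a3   (absorption)
= a3 and not a3   (double negation)
= False   (complement)

contradiction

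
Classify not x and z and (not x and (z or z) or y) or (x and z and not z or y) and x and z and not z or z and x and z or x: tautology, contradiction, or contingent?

contingent

not x and z and (not x and (z or z) or y) or (x and z and not z or y) and x and z and not z or z and x and z or x
= not x and z and (not x and z or y) or (x and z and not z or y) and x and z and not z or z and x and z or x   — idempotence
= not x and z and (not x and z or y) or x and z and not z or z and x and z or x   — absorption
= not x and z or x and z and not z or z and x and z or x   — absorption
= not x and z or x and z or x   — distribution
= z or x   — distribution
This depends on x, z, so it is not a constant.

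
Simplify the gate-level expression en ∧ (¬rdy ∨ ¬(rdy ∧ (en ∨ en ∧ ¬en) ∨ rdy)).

en ∧ ¬rdy

en ∧ (¬rdy ∨ ¬(rdy ∧ (en ∨ en ∧ ¬en) ∨ rdy))
= en ∧ (¬rdy ∨ ¬(rdy ∧ en ∨ rdy))   — complement / identity
= en ∧ (¬rdy ∨ ¬rdy)   — absorption
= en ∧ ¬rdy   — idempotence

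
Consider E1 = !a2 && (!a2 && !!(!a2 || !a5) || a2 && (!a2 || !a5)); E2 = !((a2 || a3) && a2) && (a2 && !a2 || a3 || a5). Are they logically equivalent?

No

E1: !a2 && (!a2 && !!(!a2 || !a5) || a2 && (!a2 || !a5))
    = !a2 && (!a2 && (!a2 || !a5) || a2 && (!a2 || !a5))
    = !a2 && (!a2 || !a5)
    = !a2
E2: !((a2 || a3) && a2) && (a2 && !a2 || a3 || a5)
    = !a2 && (a2 && !a2 || a3 || a5)
    = !a2 && (a3 || a5)
These differ: at a2=0, a3=0, a5=0, E1 = 1 but E2 = 0.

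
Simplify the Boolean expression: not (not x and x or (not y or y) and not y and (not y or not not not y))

not (not x and x or (not y or y) and not y and (not y or not not not y))
= not (not x and x or (not y or y) and not y and (not y or not y))   (double negation)
= not (not x and x or (not y or y) and not y and not y)   (idempotence)
= not ((not y or y) and not y and not y)   (complement / identity)
= not (not y and not y)   (complement / identity)
= not not y   (idempotence)
= y   (double negation)

y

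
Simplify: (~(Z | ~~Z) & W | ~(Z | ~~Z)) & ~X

~Z & ~X

(~(Z | ~~Z) & W | ~(Z | ~~Z)) & ~X
= ~(Z | ~~Z) & ~X   (absorption)
= ~(Z | Z) & ~X   (double negation)
= ~Z & ~X   (idempotence)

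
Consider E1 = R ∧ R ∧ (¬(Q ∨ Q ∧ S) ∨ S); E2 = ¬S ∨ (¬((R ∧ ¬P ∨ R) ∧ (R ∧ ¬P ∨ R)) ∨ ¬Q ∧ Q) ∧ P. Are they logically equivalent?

No

E1: R ∧ R ∧ (¬(Q ∨ Q ∧ S) ∨ S)
    = R ∧ R ∧ (¬Q ∨ S)   [absorption]
    = R ∧ (¬Q ∨ S)   [idempotence]
E2: ¬S ∨ (¬((R ∧ ¬P ∨ R) ∧ (R ∧ ¬P ∨ R)) ∨ ¬Q ∧ Q) ∧ P
    = ¬S ∨ (¬(R ∧ ¬P ∨ R) ∨ ¬Q ∧ Q) ∧ P   [idempotence]
    = ¬S ∨ (¬R ∨ ¬Q ∧ Q) ∧ P   [absorption]
    = ¬S ∨ ¬R ∧ P   [complement / identity]
These differ: at P=0, Q=0, R=0, S=0, E1 = 0 but E2 = 1.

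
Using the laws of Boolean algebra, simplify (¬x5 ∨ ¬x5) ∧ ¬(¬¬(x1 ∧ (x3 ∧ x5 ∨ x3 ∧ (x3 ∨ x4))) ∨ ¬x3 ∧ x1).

(¬x5 ∨ ¬x5) ∧ ¬(¬¬(x1 ∧ (x3 ∧ x5 ∨ x3 ∧ (x3 ∨ x4))) ∨ ¬x3 ∧ x1)
= (¬x5 ∨ ¬x5) ∧ ¬(¬¬(x1 ∧ (x3 ∧ x5 ∨ x3)) ∨ ¬x3 ∧ x1)
= (¬x5 ∨ ¬x5) ∧ ¬(x1 ∧ (x3 ∧ x5 ∨ x3) ∨ ¬x3 ∧ x1)
= (¬x5 ∨ ¬x5) ∧ ¬(x1 ∧ x3 ∨ ¬x3 ∧ x1)
= ¬x5 ∧ ¬(x1 ∧ x3 ∨ ¬x3 ∧ x1)
= ¬x5 ∧ ¬x1

¬x5 ∧ ¬x1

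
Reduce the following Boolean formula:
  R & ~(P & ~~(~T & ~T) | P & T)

R & ~(P & ~~(~T & ~T) | P & T)
= R & ~(P & ~~~T | P & T)
= R & ~(P & ~T | P & T)
= R & ~(P & (~T | T))
= R & ~P

R & ~P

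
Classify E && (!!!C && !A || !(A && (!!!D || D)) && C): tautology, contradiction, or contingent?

contingent

E && (!!!C && !A || !(A && (!!!D || D)) && C)
= E && (!!!C && !A || !(A && (!D || D)) && C)   — double negation
= E && (!C && !A || !(A && (!D || D)) && C)   — double negation
= E && (!C && !A || !A && C)   — complement / identity
= E && (!C || C) && !A   — distribution
= E && !A   — complement / identity
This depends on A, E, so it is not a constant.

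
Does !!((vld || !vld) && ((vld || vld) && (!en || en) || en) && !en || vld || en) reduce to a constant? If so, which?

!!((vld || !vld) && ((vld || vld) && (!en || en) || en) && !en || vld || en)
= !!(((vld || vld) && (!en || en) || en) && !en || vld || en)   [complement / identity]
= !!((vld && (!en || en) || en) && !en || vld || en)   [idempotence]
= !!((vld || en) && !en || vld || en)   [complement / identity]
= !!(vld || en)   [absorption]
= vld || en   [double negation]
This depends on en, vld, so it is not a constant.

no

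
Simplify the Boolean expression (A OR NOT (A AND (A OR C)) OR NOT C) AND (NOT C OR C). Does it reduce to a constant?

(A OR NOT (A AND (A OR C)) OR NOT C) AND (NOT C OR C)
= (A OR NOT (A AND (A OR C))) AND C OR NOT C   — distribution
= (A OR NOT A) AND C OR NOT C   — absorption
= C OR NOT C   — complement / identity
= TRUE   — complement

TRUE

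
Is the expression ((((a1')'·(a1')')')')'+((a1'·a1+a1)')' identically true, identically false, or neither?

((((a1')'·(a1')')')')'+((a1'·a1+a1)')'
= ((((a1')'·(a1')')')')'+(a1')'   [complement / identity]
= ((a1')'·(a1')')'+(a1')'   [double negation]
= ((a1')')'+(a1')'   [idempotence]
= a1'+(a1')'   [double negation]
= a1'+a1   [double negation]
= 1   [complement]

identically true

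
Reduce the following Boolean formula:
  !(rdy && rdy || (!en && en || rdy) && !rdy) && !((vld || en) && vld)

!(rdy && rdy || (!en && en || rdy) && !rdy) && !((vld || en) && vld)
= !(rdy && rdy || rdy && !rdy) && !((vld || en) && vld)   — complement / identity
= !(rdy && rdy || rdy && !rdy) && !vld   — absorption
= !rdy && !vld   — distribution

!rdy && !vld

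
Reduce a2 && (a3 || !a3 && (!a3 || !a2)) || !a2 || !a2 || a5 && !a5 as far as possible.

a2 && (a3 || !a3 && (!a3 || !a2)) || !a2 || !a2 || a5 && !a5
= a2 && (a3 || !a3) || !a2 || !a2 || a5 && !a5
= a2 || !a2 || !a2 || a5 && !a5
= a2 || !a2 || a5 && !a5
= a2 || !a2
= true

true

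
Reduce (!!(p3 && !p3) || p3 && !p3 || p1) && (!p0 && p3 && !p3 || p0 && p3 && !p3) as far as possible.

(!!(p3 && !p3) || p3 && !p3 || p1) && (!p0 && p3 && !p3 || p0 && p3 && !p3)
= (p3 && !p3 || p3 && !p3 || p1) && (!p0 && p3 && !p3 || p0 && p3 && !p3)   (double negation)
= (p3 && !p3 || p1) && (!p0 && p3 && !p3 || p0 && p3 && !p3)   (idempotence)
= (p3 && !p3 || p1) && p3 && !p3   (distribution)
= p3 && !p3   (absorption)
= false   (complement)

false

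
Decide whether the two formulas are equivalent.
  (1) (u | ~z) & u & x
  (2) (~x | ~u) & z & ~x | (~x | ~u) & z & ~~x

E1: (u | ~z) & u & x
    = u & x
E2: (~x | ~u) & z & ~x | (~x | ~u) & z & ~~x
    = (~x | ~u) & z & ~x | (~x | ~u) & z & x
    = (~x | ~u) & z
These differ: at u=1, x=0, z=1, E1 = 0 but E2 = 1.

No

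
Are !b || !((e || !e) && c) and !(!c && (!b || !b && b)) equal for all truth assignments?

No

E1: !b || !((e || !e) && c)
    = !b || !c
E2: !(!c && (!b || !b && b))
    = !(!c && !b)
    = c || b
These differ: at b=0, c=0, e=0, E1 = 1 but E2 = 0.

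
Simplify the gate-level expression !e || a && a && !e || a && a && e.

!e || a && a && !e || a && a && e
= !e || a && a   [distribution]
= !e || a   [idempotence]

!e || a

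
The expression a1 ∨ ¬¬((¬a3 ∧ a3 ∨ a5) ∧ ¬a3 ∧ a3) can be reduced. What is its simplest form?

a1 ∨ ¬¬((¬a3 ∧ a3 ∨ a5) ∧ ¬a3 ∧ a3)
= a1 ∨ ¬¬(¬a3 ∧ a3)   [absorption]
= a1 ∨ ¬a3 ∧ a3   [double negation]
= a1   [complement / identity]

a1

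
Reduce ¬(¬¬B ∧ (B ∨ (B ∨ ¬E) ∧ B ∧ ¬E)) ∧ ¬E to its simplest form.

¬B ∧ ¬E

¬(¬¬B ∧ (B ∨ (B ∨ ¬E) ∧ B ∧ ¬E)) ∧ ¬E
= ¬(¬¬B ∧ (B ∨ B ∧ ¬E)) ∧ ¬E   — absorption
= ¬(¬¬B ∧ B) ∧ ¬E   — absorption
= ¬(B ∧ B) ∧ ¬E   — double negation
= ¬B ∧ ¬E   — idempotence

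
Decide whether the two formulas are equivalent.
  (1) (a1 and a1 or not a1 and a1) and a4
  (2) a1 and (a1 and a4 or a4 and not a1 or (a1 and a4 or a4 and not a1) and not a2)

E1: (a1 and a1 or not a1 and a1) and a4
    = a1 and a4   [distribution]
E2: a1 and (a1 and a4 or a4 and not a1 or (a1 and a4 or a4 and not a1) and not a2)
    = a1 and (a1 and a4 or a4 and not a1)   [absorption]
    = a1 and a4   [distribution]
Both reduce to a1 and a4, so they are equivalent.

Yes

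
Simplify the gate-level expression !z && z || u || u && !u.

!z && z || u || u && !u
= !z && z || u   — complement / identity
= u   — complement / identity

u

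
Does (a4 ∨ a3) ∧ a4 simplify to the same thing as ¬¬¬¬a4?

E1: (a4 ∨ a3) ∧ a4
    = a4
E2: ¬¬¬¬a4
    = ¬¬a4
    = a4
Both reduce to a4, so they are equivalent.

Yes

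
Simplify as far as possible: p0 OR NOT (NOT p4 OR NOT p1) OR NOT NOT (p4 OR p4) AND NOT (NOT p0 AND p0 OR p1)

p0 OR NOT (NOT p4 OR NOT p1) OR NOT NOT (p4 OR p4) AND NOT (NOT p0 AND p0 OR p1)
= p0 OR p4 AND p1 OR NOT NOT (p4 OR p4) AND NOT (NOT p0 AND p0 OR p1)   [De Morgan]
= p0 OR p4 AND p1 OR NOT NOT p4 AND NOT (NOT p0 AND p0 OR p1)   [idempotence]
= p0 OR p4 AND p1 OR p4 AND NOT (NOT p0 AND p0 OR p1)   [double negation]
= p0 OR p4 AND p1 OR p4 AND NOT p1   [complement / identity]
= p0 OR p4   [distribution]

p0 OR p4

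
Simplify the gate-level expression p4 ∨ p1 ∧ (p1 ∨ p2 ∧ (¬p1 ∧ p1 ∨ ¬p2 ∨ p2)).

p4 ∨ p1 ∧ (p1 ∨ p2 ∧ (¬p1 ∧ p1 ∨ ¬p2 ∨ p2))
= p4 ∨ p1 ∧ (p1 ∨ p2 ∧ (¬p2 ∨ p2))   (complement / identity)
= p4 ∨ p1 ∧ (p1 ∨ p2)   (complement / identity)
= p4 ∨ p1   (absorption)

p4 ∨ p1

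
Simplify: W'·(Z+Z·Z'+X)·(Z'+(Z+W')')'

W'·(Z+Z·Z'+X)·(Z'+(Z+W')')'
= W'·(Z+X)·(Z'+(Z+W')')'   — complement / identity
= W'·(Z+X)·Z·(Z+W')   — De Morgan
= W'·(Z+X)·Z   — absorption
= W'·Z   — absorption

W'·Z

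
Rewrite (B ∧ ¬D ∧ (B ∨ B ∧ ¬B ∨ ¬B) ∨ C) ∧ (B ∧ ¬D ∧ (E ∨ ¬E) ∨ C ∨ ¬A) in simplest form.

(B ∧ ¬D ∧ (B ∨ B ∧ ¬B ∨ ¬B) ∨ C) ∧ (B ∧ ¬D ∧ (E ∨ ¬E) ∨ C ∨ ¬A)
= (B ∧ ¬D ∧ (B ∨ ¬B) ∨ C) ∧ (B ∧ ¬D ∧ (E ∨ ¬E) ∨ C ∨ ¬A)
= (B ∧ ¬D ∨ C) ∧ (B ∧ ¬D ∧ (E ∨ ¬E) ∨ C ∨ ¬A)
= (B ∧ ¬D ∨ C) ∧ (B ∧ ¬D ∨ C ∨ ¬A)
= B ∧ ¬D ∨ C

B ∧ ¬D ∨ C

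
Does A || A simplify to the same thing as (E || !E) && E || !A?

No

E1: A || A
    = A
E2: (E || !E) && E || !A
    = E || !A
These differ: at A=0, E=0, E1 = 0 but E2 = 1.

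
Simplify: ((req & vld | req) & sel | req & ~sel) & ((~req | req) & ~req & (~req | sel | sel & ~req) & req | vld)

req & vld

((req & vld | req) & sel | req & ~sel) & ((~req | req) & ~req & (~req | sel | sel & ~req) & req | vld)
= ((req & vld | req) & sel | req & ~sel) & (~req & (~req | sel | sel & ~req) & req | vld)   [complement / identity]
= (req & sel | req & ~sel) & (~req & (~req | sel | sel & ~req) & req | vld)   [absorption]
= (req & sel | req & ~sel) & (~req & (~req | sel) & req | vld)   [absorption]
= (req & sel | req & ~sel) & (~req & req | vld)   [absorption]
= req & (~req & req | vld)   [distribution]
= req & vld   [complement / identity]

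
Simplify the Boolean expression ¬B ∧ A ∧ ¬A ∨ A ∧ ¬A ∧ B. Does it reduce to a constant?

¬B ∧ A ∧ ¬A ∨ A ∧ ¬A ∧ B
= A ∧ ¬A   — distribution
= False   — complement

False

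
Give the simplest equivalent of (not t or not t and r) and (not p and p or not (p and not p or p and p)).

(not t or not t and r) and (not p and p or not (p and not p or p and p))
= (not t or not t and r) and not (p and not p or p and p)
= (not t or not t and r) and not p
= not t and not p

not t and not p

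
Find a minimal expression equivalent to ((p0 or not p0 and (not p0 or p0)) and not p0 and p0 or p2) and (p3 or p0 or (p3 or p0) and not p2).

p2 and (p3 or p0)

((p0 or not p0 and (not p0 or p0)) and not p0 and p0 or p2) and (p3 or p0 or (p3 or p0) and not p2)
= ((p0 or not p0) and not p0 and p0 or p2) and (p3 or p0 or (p3 or p0) and not p2)   (complement / identity)
= ((p0 or not p0) and not p0 and p0 or p2) and (p3 or p0)   (absorption)
= (not p0 and p0 or p2) and (p3 or p0)   (complement / identity)
= p2 and (p3 or p0)   (complement / identity)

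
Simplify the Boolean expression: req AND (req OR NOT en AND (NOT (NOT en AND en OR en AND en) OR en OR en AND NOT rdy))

req AND (req OR NOT en AND (NOT (NOT en AND en OR en AND en) OR en OR en AND NOT rdy))
= req AND (req OR NOT en AND (NOT (NOT en AND en OR en AND en) OR en))   [absorption]
= req AND (req OR NOT en AND (NOT en OR en))   [distribution]
= req AND (req OR NOT en)   [complement / identity]
= req   [absorption]

req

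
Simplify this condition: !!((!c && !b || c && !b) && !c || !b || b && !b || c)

!!((!c && !b || c && !b) && !c || !b || b && !b || c)
= !!(!b && !c || !b || b && !b || c)   (distribution)
= !!(!b && !c || !b || c)   (complement / identity)
= !b && !c || !b || c   (double negation)
= !b || c   (absorption)

!b || c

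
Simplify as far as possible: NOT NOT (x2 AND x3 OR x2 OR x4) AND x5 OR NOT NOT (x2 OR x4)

NOT NOT (x2 AND x3 OR x2 OR x4) AND x5 OR NOT NOT (x2 OR x4)
= NOT NOT (x2 OR x4) AND x5 OR NOT NOT (x2 OR x4)   (absorption)
= NOT NOT (x2 OR x4)   (absorption)
= x2 OR x4   (double negation)

x2 OR x4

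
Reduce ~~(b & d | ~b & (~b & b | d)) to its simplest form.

d

~~(b & d | ~b & (~b & b | d))
= ~~(b & d | ~b & d)   (complement / identity)
= ~~d   (distribution)
= d   (double negation)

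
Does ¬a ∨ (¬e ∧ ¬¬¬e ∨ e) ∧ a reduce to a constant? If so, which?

yes, True

¬a ∨ (¬e ∧ ¬¬¬e ∨ e) ∧ a
= ¬a ∨ (¬e ∧ ¬e ∨ e) ∧ a   [double negation]
= ¬a ∨ (¬e ∨ e) ∧ a   [idempotence]
= ¬a ∨ a   [complement / identity]
= True   [complement]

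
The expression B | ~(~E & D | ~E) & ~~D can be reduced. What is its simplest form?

B | E & D

B | ~(~E & D | ~E) & ~~D
= B | ~(~E & D | ~E) & D   [double negation]
= B | ~~E & D   [absorption]
= B | E & D   [double negation]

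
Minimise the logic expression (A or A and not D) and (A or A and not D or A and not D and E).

(A or A and not D) and (A or A and not D or A and not D and E)
= (A or A and not D) and (A or A and not D)   (absorption)
= A or A and not D   (idempotence)
= A   (absorption)

A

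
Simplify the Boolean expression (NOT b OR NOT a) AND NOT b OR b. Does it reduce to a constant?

(NOT b OR NOT a) AND NOT b OR b
= NOT b OR b   [absorption]
= TRUE   [complement]

TRUE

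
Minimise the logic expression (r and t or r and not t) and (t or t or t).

r and t

(r and t or r and not t) and (t or t or t)
= (r and t or r and not t) and (t or t)   [idempotence]
= (r and t or r and not t) and t   [idempotence]
= r and t   [distribution]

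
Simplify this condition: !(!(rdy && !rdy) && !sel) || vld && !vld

!(!(rdy && !rdy) && !sel) || vld && !vld
= rdy && !rdy || sel || vld && !vld   (De Morgan)
= sel || vld && !vld   (complement / identity)
= sel   (complement / identity)

sel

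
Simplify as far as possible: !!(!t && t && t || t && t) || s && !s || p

t || p

!!(!t && t && t || t && t) || s && !s || p
= !!(!t && t && t || t && t) || p   [complement / identity]
= !!(!t && t || t && t) || p   [idempotence]
= !t && t || t && t || p   [double negation]
= t || p   [distribution]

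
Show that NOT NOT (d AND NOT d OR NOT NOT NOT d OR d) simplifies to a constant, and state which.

TRUE

NOT NOT (d AND NOT d OR NOT NOT NOT d OR d)
= NOT NOT (d AND NOT d OR NOT d OR d)   [double negation]
= d AND NOT d OR NOT d OR d   [double negation]
= NOT d OR d   [complement / identity]
= TRUE   [complement]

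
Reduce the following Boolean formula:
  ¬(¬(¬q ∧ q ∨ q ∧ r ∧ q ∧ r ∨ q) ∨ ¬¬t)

¬(¬(¬q ∧ q ∨ q ∧ r ∧ q ∧ r ∨ q) ∨ ¬¬t)
= ¬(¬(¬q ∧ q ∨ q ∧ r ∨ q) ∨ ¬¬t)   — idempotence
= ¬(¬(q ∧ r ∨ q) ∨ ¬¬t)   — complement / identity
= ¬(¬q ∨ ¬¬t)   — absorption
= q ∧ ¬t   — De Morgan

q ∧ ¬t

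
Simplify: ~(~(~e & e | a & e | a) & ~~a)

~(~(~e & e | a & e | a) & ~~a)
= ~(~(a & e | a) & ~~a)   [complement / identity]
= ~(~a & ~~a)   [absorption]
= a | ~a   [De Morgan]
= 1   [complement]

1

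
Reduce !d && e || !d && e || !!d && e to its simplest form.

!d && e || !d && e || !!d && e
= !d && e || !!d && e   (idempotence)
= !d && e || d && e   (double negation)
= e   (distribution)

e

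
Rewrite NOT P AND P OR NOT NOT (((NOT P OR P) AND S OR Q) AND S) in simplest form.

S

NOT P AND P OR NOT NOT (((NOT P OR P) AND S OR Q) AND S)
= NOT NOT (((NOT P OR P) AND S OR Q) AND S)   (complement / identity)
= NOT NOT ((S OR Q) AND S)   (complement / identity)
= NOT NOT S   (absorption)
= S   (double negation)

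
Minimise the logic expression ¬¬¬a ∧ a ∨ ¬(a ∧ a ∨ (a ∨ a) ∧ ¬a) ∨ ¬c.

¬¬¬a ∧ a ∨ ¬(a ∧ a ∨ (a ∨ a) ∧ ¬a) ∨ ¬c
= ¬¬¬a ∧ a ∨ ¬(a ∧ a ∨ a ∧ ¬a) ∨ ¬c   — idempotence
= ¬a ∧ a ∨ ¬(a ∧ a ∨ a ∧ ¬a) ∨ ¬c   — double negation
= ¬(a ∧ a ∨ a ∧ ¬a) ∨ ¬c   — complement / identity
= ¬a ∨ ¬c   — distribution

¬a ∨ ¬c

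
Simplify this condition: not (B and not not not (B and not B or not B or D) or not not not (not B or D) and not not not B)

not (B and not not not (B and not B or not B or D) or not not not (not B or D) and not not not B)
= not (B and not not not (not B or D) or not not not (not B or D) and not not not B)   (complement / identity)
= not (B and not not not (not B or D) or not not not (not B or D) and not B)   (double negation)
= not not not not (not B or D)   (distribution)
= not not (not B or D)   (double negation)
= not B or D   (double negation)

not B or D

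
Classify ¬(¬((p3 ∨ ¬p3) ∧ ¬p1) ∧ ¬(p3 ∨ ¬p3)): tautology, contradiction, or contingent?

tautology

¬(¬((p3 ∨ ¬p3) ∧ ¬p1) ∧ ¬(p3 ∨ ¬p3))
= (p3 ∨ ¬p3) ∧ ¬p1 ∨ p3 ∨ ¬p3
= p3 ∨ ¬p3
= True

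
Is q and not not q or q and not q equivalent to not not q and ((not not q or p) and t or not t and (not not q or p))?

Yes

E1: q and not not q or q and not q
    = q and q or q and not q
    = q
E2: not not q and ((not not q or p) and t or not t and (not not q or p))
    = not not q and (not not q or p)
    = not not q
    = q
Both reduce to q, so they are equivalent.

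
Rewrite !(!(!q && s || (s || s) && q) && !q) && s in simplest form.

s

!(!(!q && s || (s || s) && q) && !q) && s
= !(!(!q && s || s && q) && !q) && s   [idempotence]
= (!q && s || s && q || q) && s   [De Morgan]
= (s || q) && s   [distribution]
= s   [absorption]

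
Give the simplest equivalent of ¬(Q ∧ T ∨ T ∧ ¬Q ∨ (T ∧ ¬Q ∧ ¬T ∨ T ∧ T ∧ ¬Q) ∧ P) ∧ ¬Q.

¬T ∧ ¬Q

¬(Q ∧ T ∨ T ∧ ¬Q ∨ (T ∧ ¬Q ∧ ¬T ∨ T ∧ T ∧ ¬Q) ∧ P) ∧ ¬Q
= ¬(Q ∧ T ∨ T ∧ ¬Q ∨ T ∧ ¬Q ∧ P) ∧ ¬Q   [distribution]
= ¬(Q ∧ T ∨ T ∧ ¬Q) ∧ ¬Q   [absorption]
= ¬T ∧ ¬Q   [distribution]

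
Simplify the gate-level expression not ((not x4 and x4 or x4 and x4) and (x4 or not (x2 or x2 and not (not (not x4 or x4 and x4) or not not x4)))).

not x4

not ((not x4 and x4 or x4 and x4) and (x4 or not (x2 or x2 and not (not (not x4 or x4 and x4) or not not x4))))
= not ((not x4 and x4 or x4 and x4) and (x4 or not (x2 or x2 and not (not (not x4 or x4) or not not x4))))   [idempotence]
= not ((not x4 and x4 or x4 and x4) and (x4 or not (x2 or x2 and (not x4 or x4) and not x4)))   [De Morgan]
= not ((not x4 and x4 or x4 and x4) and (x4 or not (x2 or x2 and not x4)))   [complement / identity]
= not ((not x4 and x4 or x4 and x4) and (x4 or not x2))   [absorption]
= not (x4 and (x4 or not x2))   [distribution]
= not x4   [absorption]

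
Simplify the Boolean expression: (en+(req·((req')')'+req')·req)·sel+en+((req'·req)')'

(en+(req·((req')')'+req')·req)·sel+en+((req'·req)')'
= (en+(req·((req')')'+req')·req)·sel+en+req'·req
= (en+(req·req'+req')·req)·sel+en+req'·req
= (en+req'·req)·sel+en+req'·req
= en+req'·req
= en

en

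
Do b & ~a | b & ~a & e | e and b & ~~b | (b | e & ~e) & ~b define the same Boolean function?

No

E1: b & ~a | b & ~a & e | e
    = b & ~a | e   — absorption
E2: b & ~~b | (b | e & ~e) & ~b
    = b & ~~b | b & ~b   — complement / identity
    = b & b | b & ~b   — double negation
    = b   — distribution
These differ: at a=1, b=1, e=0, E1 = 0 but E2 = 1.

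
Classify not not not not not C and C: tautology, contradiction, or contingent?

not not not not not C and C
= not not not C and C
= not C and C
= False

contradiction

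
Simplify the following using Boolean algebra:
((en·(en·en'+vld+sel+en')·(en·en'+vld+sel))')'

en·(vld+sel)

((en·(en·en'+vld+sel+en')·(en·en'+vld+sel))')'
= ((en·(en·en'+vld+sel))')'
= ((en·(vld+sel))')'
= en·(vld+sel)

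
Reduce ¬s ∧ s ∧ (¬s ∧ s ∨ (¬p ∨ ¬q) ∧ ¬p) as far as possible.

False

¬s ∧ s ∧ (¬s ∧ s ∨ (¬p ∨ ¬q) ∧ ¬p)
= ¬s ∧ s ∧ (¬s ∧ s ∨ ¬p)   (absorption)
= ¬s ∧ s   (absorption)
= False   (complement)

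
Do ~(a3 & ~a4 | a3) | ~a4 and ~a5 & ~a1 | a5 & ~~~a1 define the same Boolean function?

E1: ~(a3 & ~a4 | a3) | ~a4
    = ~a3 | ~a4
E2: ~a5 & ~a1 | a5 & ~~~a1
    = ~a5 & ~a1 | a5 & ~a1
    = ~a1
These differ: at a1=1, a3=0, a4=0, a5=0, E1 = 1 but E2 = 0.

No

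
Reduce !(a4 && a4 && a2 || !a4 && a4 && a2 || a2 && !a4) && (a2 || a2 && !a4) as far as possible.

false

!(a4 && a4 && a2 || !a4 && a4 && a2 || a2 && !a4) && (a2 || a2 && !a4)
= !(a4 && a2 || a2 && !a4) && (a2 || a2 && !a4)
= !a2 && (a2 || a2 && !a4)
= !a2 && a2
= false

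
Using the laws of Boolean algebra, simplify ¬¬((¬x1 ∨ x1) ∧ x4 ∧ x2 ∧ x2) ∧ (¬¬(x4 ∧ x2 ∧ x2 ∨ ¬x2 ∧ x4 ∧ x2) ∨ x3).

x4 ∧ x2

¬¬((¬x1 ∨ x1) ∧ x4 ∧ x2 ∧ x2) ∧ (¬¬(x4 ∧ x2 ∧ x2 ∨ ¬x2 ∧ x4 ∧ x2) ∨ x3)
= ¬¬((¬x1 ∨ x1) ∧ x4 ∧ x2 ∧ x2) ∧ (¬¬(x4 ∧ x2) ∨ x3)
= ¬¬(x4 ∧ x2 ∧ x2) ∧ (¬¬(x4 ∧ x2) ∨ x3)
= ¬¬(x4 ∧ x2) ∧ (¬¬(x4 ∧ x2) ∨ x3)
= ¬¬(x4 ∧ x2) ∧ (x4 ∧ x2 ∨ x3)
= x4 ∧ x2 ∧ (x4 ∧ x2 ∨ x3)
= x4 ∧ x2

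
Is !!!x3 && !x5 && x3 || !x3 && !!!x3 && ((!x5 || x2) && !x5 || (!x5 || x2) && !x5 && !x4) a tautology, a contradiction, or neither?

neither

!!!x3 && !x5 && x3 || !x3 && !!!x3 && ((!x5 || x2) && !x5 || (!x5 || x2) && !x5 && !x4)
= !!!x3 && !x5 && x3 || !x3 && !!!x3 && (!x5 || x2) && !x5   (absorption)
= !!!x3 && !x5 && x3 || !x3 && !!!x3 && !x5   (absorption)
= !!!x3 && !x5   (distribution)
= !x3 && !x5   (double negation)
This depends on x3, x5, so it is not a constant.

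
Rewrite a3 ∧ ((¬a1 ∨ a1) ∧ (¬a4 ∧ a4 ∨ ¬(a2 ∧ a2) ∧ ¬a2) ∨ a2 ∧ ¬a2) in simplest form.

a3 ∧ ¬a2

a3 ∧ ((¬a1 ∨ a1) ∧ (¬a4 ∧ a4 ∨ ¬(a2 ∧ a2) ∧ ¬a2) ∨ a2 ∧ ¬a2)
= a3 ∧ ((¬a1 ∨ a1) ∧ ¬(a2 ∧ a2) ∧ ¬a2 ∨ a2 ∧ ¬a2)   (complement / identity)
= a3 ∧ (¬(a2 ∧ a2) ∧ ¬a2 ∨ a2 ∧ ¬a2)   (complement / identity)
= a3 ∧ (¬a2 ∧ ¬a2 ∨ a2 ∧ ¬a2)   (idempotence)
= a3 ∧ ¬a2   (distribution)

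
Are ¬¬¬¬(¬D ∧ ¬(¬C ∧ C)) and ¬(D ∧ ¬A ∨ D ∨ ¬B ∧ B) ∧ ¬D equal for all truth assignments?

Yes

E1: ¬¬¬¬(¬D ∧ ¬(¬C ∧ C))
    = ¬¬¬(D ∨ ¬C ∧ C)   (De Morgan)
    = ¬(D ∨ ¬C ∧ C)   (double negation)
    = ¬D   (complement / identity)
E2: ¬(D ∧ ¬A ∨ D ∨ ¬B ∧ B) ∧ ¬D
    = ¬(D ∧ ¬A ∨ D) ∧ ¬D   (complement / identity)
    = ¬D ∧ ¬D   (absorption)
    = ¬D   (idempotence)
Both reduce to ¬D, so they are equivalent.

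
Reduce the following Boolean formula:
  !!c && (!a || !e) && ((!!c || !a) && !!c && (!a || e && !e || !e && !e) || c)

c && (!a || !e)

!!c && (!a || !e) && ((!!c || !a) && !!c && (!a || e && !e || !e && !e) || c)
= !!c && (!a || !e) && ((!!c || !a) && !!c && (!a || !e) || c)
= !!c && (!a || !e) && (!!c && (!a || !e) || c)
= !!c && (!a || !e)
= c && (!a || !e)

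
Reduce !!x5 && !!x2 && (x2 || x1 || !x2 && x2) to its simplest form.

x5 && x2

!!x5 && !!x2 && (x2 || x1 || !x2 && x2)
= !!x5 && !!x2 && (x2 || x1)   — complement / identity
= !!x5 && x2 && (x2 || x1)   — double negation
= !!x5 && x2   — absorption
= x5 && x2   — double negation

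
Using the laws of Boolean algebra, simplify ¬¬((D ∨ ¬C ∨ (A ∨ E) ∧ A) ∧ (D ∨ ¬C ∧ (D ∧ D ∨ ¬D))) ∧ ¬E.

(D ∨ ¬C) ∧ ¬E

¬¬((D ∨ ¬C ∨ (A ∨ E) ∧ A) ∧ (D ∨ ¬C ∧ (D ∧ D ∨ ¬D))) ∧ ¬E
= ¬¬((D ∨ ¬C ∨ A) ∧ (D ∨ ¬C ∧ (D ∧ D ∨ ¬D))) ∧ ¬E   (absorption)
= ¬¬((D ∨ ¬C ∨ A) ∧ (D ∨ ¬C ∧ (D ∨ ¬D))) ∧ ¬E   (idempotence)
= (D ∨ ¬C ∨ A) ∧ (D ∨ ¬C ∧ (D ∨ ¬D)) ∧ ¬E   (double negation)
= (D ∨ ¬C ∨ A) ∧ (D ∨ ¬C) ∧ ¬E   (complement / identity)
= (D ∨ ¬C) ∧ ¬E   (absorption)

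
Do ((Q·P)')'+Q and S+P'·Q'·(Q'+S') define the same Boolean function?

No

E1: ((Q·P)')'+Q
    = Q·P+Q   — double negation
    = Q   — absorption
E2: S+P'·Q'·(Q'+S')
    = S+P'·Q'   — absorption
These differ: at P=1, Q=0, S=1, E1 = 0 but E2 = 1.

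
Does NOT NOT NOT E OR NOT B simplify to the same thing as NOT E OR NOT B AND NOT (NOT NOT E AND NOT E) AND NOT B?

Yes

E1: NOT NOT NOT E OR NOT B
    = NOT E OR NOT B   [double negation]
E2: NOT E OR NOT B AND NOT (NOT NOT E AND NOT E) AND NOT B
    = NOT E OR NOT B AND (NOT E OR E) AND NOT B   [De Morgan]
    = NOT E OR NOT B AND NOT B   [complement / identity]
    = NOT E OR NOT B   [idempotence]
Both reduce to NOT E OR NOT B, so they are equivalent.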